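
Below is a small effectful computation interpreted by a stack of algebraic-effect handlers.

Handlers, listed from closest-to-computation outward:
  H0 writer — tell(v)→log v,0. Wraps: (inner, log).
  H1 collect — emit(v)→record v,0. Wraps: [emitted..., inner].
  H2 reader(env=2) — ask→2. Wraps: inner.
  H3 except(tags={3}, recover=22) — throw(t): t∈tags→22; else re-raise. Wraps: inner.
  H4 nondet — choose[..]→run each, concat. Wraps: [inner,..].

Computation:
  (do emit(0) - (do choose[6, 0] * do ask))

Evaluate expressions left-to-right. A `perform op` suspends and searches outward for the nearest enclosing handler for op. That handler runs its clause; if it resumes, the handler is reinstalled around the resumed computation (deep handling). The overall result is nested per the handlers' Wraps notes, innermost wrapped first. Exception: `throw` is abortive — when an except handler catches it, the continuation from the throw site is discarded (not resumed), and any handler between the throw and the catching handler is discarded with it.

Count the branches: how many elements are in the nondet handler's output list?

Evaluation trace:
emit(0) @ H1 ⇒ out+=0
choose[6, 0] @ H4
  branch[0] choose=6:
    ask @ H2 ⇒ 2
    H0 returns (-12, ())
    H1 returns [0, (-12, ())]
    H2 returns [0, (-12, ())]
    H3 returns [0, (-12, ())]
    H4 returns [[0, (-12, ())]]
  branch[1] choose=0:
    ask @ H2 ⇒ 2
    H0 returns (0, ())
    H1 returns [0, (0, ())]
    H2 returns [0, (0, ())]
    H3 returns [0, (0, ())]
    H4 returns [[0, (0, ())]]
= [[0, (-12, ())], [0, (0, ())]]

Answer: 2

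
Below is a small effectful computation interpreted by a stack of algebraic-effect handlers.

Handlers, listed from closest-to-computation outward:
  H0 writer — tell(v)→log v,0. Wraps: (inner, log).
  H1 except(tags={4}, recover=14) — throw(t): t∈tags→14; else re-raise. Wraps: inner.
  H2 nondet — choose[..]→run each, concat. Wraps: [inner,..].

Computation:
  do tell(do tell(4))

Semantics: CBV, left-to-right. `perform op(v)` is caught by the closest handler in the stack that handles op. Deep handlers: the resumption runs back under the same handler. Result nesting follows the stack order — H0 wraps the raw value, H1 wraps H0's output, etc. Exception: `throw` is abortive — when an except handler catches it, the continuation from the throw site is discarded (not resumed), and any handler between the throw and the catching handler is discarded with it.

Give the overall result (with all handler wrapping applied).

Answer: [(0, (4, 0))]

Step-by-step:
tell(4) @ H0 ⇒ log+=4
tell(0) @ H0 ⇒ log+=0
H0 returns (0, (4, 0))
H1 returns (0, (4, 0))
H2 returns [(0, (4, 0))]
= [(0, (4, 0))]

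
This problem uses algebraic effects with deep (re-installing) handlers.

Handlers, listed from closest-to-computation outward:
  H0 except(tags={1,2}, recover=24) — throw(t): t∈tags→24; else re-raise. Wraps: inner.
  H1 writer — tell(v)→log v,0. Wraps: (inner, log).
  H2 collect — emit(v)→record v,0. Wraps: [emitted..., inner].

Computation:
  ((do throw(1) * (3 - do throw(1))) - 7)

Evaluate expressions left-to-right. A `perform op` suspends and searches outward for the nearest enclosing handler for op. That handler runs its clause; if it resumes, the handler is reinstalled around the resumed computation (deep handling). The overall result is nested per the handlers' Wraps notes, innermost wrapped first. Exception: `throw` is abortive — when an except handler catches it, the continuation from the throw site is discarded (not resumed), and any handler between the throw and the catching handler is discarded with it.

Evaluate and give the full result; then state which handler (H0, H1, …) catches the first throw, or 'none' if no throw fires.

Working:
throw(1) @ H0 caught ⇒ 24
H1 returns (24, ())
H2 returns [(24, ())]
= [(24, ())]

Answer: [(24, ())] ; first throw caught by: H0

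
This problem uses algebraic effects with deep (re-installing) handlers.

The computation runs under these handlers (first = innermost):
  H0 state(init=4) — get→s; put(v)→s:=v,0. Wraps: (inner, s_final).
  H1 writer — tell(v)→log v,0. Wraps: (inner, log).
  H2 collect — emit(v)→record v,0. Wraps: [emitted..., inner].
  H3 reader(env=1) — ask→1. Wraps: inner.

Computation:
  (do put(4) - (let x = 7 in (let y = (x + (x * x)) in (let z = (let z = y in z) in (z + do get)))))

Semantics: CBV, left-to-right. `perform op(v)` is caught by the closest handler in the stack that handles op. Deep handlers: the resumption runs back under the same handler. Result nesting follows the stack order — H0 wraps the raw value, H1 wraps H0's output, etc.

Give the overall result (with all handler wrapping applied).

Evaluation trace:
put(4) @ H0 ⇒ s:=4
get @ H0 ⇒ 4
H0 returns (-60, 4)
H1 returns ((-60, 4), ())
H2 returns [((-60, 4), ())]
H3 returns [((-60, 4), ())]
= [((-60, 4), ())]

Answer: [((-60, 4), ())]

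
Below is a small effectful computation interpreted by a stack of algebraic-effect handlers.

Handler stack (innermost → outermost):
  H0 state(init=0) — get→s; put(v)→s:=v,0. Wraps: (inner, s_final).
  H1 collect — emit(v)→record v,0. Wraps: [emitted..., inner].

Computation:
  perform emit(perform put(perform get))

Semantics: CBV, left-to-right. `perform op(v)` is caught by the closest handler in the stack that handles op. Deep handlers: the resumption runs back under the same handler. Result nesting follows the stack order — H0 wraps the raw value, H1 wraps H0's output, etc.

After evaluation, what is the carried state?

Evaluation trace:
get @ H0 ⇒ 0
put(0) @ H0 ⇒ s:=0
emit(0) @ H1 ⇒ out+=0
H0 returns (0, 0)
H1 returns [0, (0, 0)]
= [0, (0, 0)]

Answer: 0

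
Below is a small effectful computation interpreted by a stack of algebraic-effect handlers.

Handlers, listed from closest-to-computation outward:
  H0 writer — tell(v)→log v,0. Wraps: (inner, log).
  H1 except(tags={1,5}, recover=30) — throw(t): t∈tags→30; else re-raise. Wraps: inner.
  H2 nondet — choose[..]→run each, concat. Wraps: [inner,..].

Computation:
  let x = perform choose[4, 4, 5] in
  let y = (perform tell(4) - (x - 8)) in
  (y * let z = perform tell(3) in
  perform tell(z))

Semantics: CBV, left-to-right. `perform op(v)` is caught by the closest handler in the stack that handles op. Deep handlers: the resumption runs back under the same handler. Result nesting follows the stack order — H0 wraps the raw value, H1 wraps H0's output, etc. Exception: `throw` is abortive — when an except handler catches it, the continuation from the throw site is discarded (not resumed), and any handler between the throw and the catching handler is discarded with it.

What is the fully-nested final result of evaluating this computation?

Step-by-step:
choose[4, 4, 5] @ H2
  branch[0] choose=4:
    tell(4) @ H0 ⇒ log+=4
    tell(3) @ H0 ⇒ log+=3
    tell(0) @ H0 ⇒ log+=0
    H0 returns (0, (4, 3, 0))
    H1 returns (0, (4, 3, 0))
    H2 returns [(0, (4, 3, 0))]
  branch[1] choose=4:
    tell(4) @ H0 ⇒ log+=4
    tell(3) @ H0 ⇒ log+=3
    tell(0) @ H0 ⇒ log+=0
    H0 returns (0, (4, 3, 0))
    H1 returns (0, (4, 3, 0))
    H2 returns [(0, (4, 3, 0))]
  branch[2] choose=5:
    tell(4) @ H0 ⇒ log+=4
    tell(3) @ H0 ⇒ log+=3
    tell(0) @ H0 ⇒ log+=0
    H0 returns (0, (4, 3, 0))
    H1 returns (0, (4, 3, 0))
    H2 returns [(0, (4, 3, 0))]
= [(0, (4, 3, 0)), (0, (4, 3, 0)), (0, (4, 3, 0))]

Answer: [(0, (4, 3, 0)), (0, (4, 3, 0)), (0, (4, 3, 0))]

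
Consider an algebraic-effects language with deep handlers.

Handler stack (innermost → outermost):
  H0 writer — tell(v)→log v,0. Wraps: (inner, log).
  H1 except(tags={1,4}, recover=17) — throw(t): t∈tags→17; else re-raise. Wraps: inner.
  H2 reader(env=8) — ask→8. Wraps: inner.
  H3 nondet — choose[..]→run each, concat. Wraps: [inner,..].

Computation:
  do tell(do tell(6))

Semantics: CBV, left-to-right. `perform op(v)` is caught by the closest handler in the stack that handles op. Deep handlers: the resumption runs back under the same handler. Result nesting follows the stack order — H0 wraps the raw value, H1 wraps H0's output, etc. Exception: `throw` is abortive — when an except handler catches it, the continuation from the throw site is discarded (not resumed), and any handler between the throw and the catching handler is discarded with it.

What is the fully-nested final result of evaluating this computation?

Step-by-step:
tell(6) @ H0 ⇒ log+=6
tell(0) @ H0 ⇒ log+=0
H0 returns (0, (6, 0))
H1 returns (0, (6, 0))
H2 returns (0, (6, 0))
H3 returns [(0, (6, 0))]
= [(0, (6, 0))]

Answer: [(0, (6, 0))]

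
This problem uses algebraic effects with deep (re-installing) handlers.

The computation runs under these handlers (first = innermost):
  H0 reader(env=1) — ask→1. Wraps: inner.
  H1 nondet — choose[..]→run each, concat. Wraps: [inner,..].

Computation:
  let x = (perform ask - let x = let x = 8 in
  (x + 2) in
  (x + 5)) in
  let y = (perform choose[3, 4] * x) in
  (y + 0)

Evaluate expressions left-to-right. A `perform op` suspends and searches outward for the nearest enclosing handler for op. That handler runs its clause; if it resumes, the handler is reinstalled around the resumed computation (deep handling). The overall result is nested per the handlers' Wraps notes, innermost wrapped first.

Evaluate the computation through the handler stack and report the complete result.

Answer: [-42, -56]

Step-by-step:
ask @ H0 ⇒ 1
choose[3, 4] @ H1
  branch[0] choose=3:
    H0 returns -42
    H1 returns [-42]
  branch[1] choose=4:
    H0 returns -56
    H1 returns [-56]
= [-42, -56]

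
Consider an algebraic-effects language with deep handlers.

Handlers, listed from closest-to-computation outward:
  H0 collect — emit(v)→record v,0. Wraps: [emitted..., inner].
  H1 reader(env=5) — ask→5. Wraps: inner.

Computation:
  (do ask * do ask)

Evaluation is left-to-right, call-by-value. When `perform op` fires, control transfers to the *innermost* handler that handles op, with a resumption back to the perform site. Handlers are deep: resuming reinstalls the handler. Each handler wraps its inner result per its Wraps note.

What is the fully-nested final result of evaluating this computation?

Working:
ask @ H1 ⇒ 5
ask @ H1 ⇒ 5
H0 returns [25]
H1 returns [25]
= [25]

Answer: [25]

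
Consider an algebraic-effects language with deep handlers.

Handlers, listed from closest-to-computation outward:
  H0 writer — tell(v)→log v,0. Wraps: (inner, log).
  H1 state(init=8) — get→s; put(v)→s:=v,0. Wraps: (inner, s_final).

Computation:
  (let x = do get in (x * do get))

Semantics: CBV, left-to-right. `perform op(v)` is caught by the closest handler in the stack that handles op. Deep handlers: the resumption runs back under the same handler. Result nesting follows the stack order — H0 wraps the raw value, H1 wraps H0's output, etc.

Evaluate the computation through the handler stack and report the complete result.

Evaluation trace:
get @ H1 ⇒ 8
get @ H1 ⇒ 8
H0 returns (64, ())
H1 returns ((64, ()), 8)
= ((64, ()), 8)

Answer: ((64, ()), 8)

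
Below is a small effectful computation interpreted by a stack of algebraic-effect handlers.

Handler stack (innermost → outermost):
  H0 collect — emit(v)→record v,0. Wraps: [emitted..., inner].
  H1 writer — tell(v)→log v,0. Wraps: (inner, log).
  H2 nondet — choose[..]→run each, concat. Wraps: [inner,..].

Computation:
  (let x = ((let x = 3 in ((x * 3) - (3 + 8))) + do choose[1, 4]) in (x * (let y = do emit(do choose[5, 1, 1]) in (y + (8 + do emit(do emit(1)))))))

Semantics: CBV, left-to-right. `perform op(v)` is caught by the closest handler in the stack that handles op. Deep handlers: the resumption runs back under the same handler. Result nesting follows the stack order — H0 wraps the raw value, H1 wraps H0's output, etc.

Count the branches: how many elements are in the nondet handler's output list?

Evaluation trace:
choose[1, 4] @ H2
  branch[0] choose=1:
    choose[5, 1, 1] @ H2
      branch[0] choose=5:
        emit(5) @ H0 ⇒ out+=5
        emit(1) @ H0 ⇒ out+=1
        emit(0) @ H0 ⇒ out+=0
        H0 returns [5, 1, 0, -8]
        H1 returns ([5, 1, 0, -8], ())
        H2 returns [([5, 1, 0, -8], ())]
      branch[1] choose=1:
        emit(1) @ H0 ⇒ out+=1
        emit(1) @ H0 ⇒ out+=1
        emit(0) @ H0 ⇒ out+=0
        H0 returns [1, 1, 0, -8]
        H1 returns ([1, 1, 0, -8], ())
        H2 returns [([1, 1, 0, -8], ())]
      branch[2] choose=1:
        emit(1) @ H0 ⇒ out+=1
        emit(1) @ H0 ⇒ out+=1
        emit(0) @ H0 ⇒ out+=0
        H0 returns [1, 1, 0, -8]
        H1 returns ([1, 1, 0, -8], ())
        H2 returns [([1, 1, 0, -8], ())]
  branch[1] choose=4:
    choose[5, 1, 1] @ H2
      branch[0] choose=5:
        emit(5) @ H0 ⇒ out+=5
        emit(1) @ H0 ⇒ out+=1
        emit(0) @ H0 ⇒ out+=0
        H0 returns [5, 1, 0, 16]
        H1 returns ([5, 1, 0, 16], ())
        H2 returns [([5, 1, 0, 16], ())]
      branch[1] choose=1:
        emit(1) @ H0 ⇒ out+=1
        emit(1) @ H0 ⇒ out+=1
        emit(0) @ H0 ⇒ out+=0
        H0 returns [1, 1, 0, 16]
        H1 returns ([1, 1, 0, 16], ())
        H2 returns [([1, 1, 0, 16], ())]
      branch[2] choose=1:
        emit(1) @ H0 ⇒ out+=1
        emit(1) @ H0 ⇒ out+=1
        emit(0) @ H0 ⇒ out+=0
        H0 returns [1, 1, 0, 16]
        H1 returns ([1, 1, 0, 16], ())
        H2 returns [([1, 1, 0, 16], ())]
= [([5, 1, 0, -8], ()), ([1, 1, 0, -8], ()), ([1, 1, 0, -8], ()), ([5, 1, 0, 16], ()), ([1, 1, 0, 16], ()), ([1, 1, 0, 16], ())]

Answer: 6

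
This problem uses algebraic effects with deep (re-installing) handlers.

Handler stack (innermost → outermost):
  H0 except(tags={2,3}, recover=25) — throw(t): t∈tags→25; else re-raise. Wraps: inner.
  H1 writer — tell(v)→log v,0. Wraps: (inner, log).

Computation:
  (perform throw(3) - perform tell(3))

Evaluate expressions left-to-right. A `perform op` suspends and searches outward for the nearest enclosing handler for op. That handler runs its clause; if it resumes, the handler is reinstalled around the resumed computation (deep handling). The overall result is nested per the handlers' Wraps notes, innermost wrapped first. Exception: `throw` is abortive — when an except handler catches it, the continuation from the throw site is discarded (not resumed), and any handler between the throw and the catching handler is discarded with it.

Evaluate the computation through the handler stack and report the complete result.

Answer: (25, ())

Step-by-step:
throw(3) @ H0 caught ⇒ 25
H1 returns (25, ())
= (25, ())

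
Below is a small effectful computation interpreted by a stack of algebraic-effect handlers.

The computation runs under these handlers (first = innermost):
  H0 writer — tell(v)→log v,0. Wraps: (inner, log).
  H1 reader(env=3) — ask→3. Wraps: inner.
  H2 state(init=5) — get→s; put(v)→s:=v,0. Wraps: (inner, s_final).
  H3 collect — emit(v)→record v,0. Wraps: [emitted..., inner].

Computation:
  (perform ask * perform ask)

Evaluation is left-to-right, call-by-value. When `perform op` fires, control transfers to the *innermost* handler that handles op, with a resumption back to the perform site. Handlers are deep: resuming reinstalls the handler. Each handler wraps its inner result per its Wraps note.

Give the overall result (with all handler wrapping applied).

Evaluation trace:
ask @ H1 ⇒ 3
ask @ H1 ⇒ 3
H0 returns (9, ())
H1 returns (9, ())
H2 returns ((9, ()), 5)
H3 returns [((9, ()), 5)]
= [((9, ()), 5)]

Answer: [((9, ()), 5)]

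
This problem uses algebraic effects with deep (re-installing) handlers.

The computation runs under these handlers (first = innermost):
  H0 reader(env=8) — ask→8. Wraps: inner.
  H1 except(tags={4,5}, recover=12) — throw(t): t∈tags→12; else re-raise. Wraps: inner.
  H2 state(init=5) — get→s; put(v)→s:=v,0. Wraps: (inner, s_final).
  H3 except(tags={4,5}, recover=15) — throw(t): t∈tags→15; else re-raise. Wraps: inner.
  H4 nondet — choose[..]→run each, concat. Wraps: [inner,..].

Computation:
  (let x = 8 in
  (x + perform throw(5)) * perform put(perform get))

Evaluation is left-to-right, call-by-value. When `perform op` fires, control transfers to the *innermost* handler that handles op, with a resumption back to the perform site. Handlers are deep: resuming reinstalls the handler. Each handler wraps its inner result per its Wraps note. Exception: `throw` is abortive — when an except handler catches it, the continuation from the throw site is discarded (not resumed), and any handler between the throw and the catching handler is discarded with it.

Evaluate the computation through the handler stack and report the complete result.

Answer: [(12, 5)]

Step-by-step:
throw(5) @ H1 caught ⇒ 12
H2 returns (12, 5)
H3 returns (12, 5)
H4 returns [(12, 5)]
= [(12, 5)]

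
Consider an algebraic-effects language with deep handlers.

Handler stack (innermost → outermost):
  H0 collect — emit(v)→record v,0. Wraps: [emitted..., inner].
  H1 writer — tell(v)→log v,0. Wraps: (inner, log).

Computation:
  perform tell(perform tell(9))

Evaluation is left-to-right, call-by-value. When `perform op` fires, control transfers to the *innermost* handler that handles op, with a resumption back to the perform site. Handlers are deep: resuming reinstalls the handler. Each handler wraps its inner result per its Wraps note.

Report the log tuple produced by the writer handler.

Evaluation trace:
tell(9) @ H1 ⇒ log+=9
tell(0) @ H1 ⇒ log+=0
H0 returns [0]
H1 returns ([0], (9, 0))
= ([0], (9, 0))

Answer: (9, 0)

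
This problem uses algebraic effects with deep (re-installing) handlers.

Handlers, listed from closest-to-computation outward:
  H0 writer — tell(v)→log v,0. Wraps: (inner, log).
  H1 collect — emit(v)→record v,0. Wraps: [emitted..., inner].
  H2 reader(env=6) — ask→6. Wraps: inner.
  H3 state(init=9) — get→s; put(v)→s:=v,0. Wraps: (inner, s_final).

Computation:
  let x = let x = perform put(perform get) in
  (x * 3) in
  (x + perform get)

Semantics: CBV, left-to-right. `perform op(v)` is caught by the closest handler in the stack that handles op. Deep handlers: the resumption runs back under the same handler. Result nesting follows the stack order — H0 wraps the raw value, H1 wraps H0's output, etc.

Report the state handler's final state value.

Evaluation trace:
get @ H3 ⇒ 9
put(9) @ H3 ⇒ s:=9
get @ H3 ⇒ 9
H0 returns (9, ())
H1 returns [(9, ())]
H2 returns [(9, ())]
H3 returns ([(9, ())], 9)
= ([(9, ())], 9)

Answer: 9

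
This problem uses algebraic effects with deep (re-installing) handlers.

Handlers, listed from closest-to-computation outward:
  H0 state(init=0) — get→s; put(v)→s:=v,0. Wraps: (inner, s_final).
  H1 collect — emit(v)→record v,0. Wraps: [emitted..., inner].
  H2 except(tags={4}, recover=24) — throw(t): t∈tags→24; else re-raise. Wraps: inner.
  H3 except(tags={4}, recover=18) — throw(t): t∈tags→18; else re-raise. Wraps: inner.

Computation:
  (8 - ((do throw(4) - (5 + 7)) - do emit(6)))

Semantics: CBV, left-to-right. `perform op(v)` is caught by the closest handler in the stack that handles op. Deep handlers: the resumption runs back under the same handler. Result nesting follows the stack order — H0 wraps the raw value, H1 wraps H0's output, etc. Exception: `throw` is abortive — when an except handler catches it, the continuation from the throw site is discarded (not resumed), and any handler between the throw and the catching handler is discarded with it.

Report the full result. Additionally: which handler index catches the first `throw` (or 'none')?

Step-by-step:
throw(4) @ H2 caught ⇒ 24
H3 returns 24
= 24

Answer: 24 ; first throw caught by: H2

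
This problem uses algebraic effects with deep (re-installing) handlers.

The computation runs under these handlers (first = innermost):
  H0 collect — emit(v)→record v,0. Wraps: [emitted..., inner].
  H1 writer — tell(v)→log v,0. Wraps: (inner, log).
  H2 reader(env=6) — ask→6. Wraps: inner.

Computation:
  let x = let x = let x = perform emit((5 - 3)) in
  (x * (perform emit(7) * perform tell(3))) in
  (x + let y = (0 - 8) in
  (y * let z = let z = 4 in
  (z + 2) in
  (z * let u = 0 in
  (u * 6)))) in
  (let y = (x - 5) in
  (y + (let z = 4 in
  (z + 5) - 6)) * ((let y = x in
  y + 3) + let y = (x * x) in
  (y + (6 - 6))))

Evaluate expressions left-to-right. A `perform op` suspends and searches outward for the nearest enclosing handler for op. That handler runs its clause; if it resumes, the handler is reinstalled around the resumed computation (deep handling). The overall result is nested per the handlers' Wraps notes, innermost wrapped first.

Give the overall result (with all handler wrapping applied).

Answer: ([2, 7, -6], (3))

Working:
emit(2) @ H0 ⇒ out+=2
emit(7) @ H0 ⇒ out+=7
tell(3) @ H1 ⇒ log+=3
H0 returns [2, 7, -6]
H1 returns ([2, 7, -6], (3))
H2 returns ([2, 7, -6], (3))
= ([2, 7, -6], (3))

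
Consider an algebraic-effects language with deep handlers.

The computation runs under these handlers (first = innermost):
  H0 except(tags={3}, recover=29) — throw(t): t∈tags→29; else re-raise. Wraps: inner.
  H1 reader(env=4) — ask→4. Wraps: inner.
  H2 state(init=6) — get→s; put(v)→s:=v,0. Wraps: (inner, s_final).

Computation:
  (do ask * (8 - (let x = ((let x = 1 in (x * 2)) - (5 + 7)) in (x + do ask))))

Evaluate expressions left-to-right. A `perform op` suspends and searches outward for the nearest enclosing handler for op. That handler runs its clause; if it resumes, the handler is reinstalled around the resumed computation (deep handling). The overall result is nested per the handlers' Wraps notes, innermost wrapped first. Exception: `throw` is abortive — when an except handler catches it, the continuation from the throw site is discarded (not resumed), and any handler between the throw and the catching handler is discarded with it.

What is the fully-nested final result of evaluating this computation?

Answer: (56, 6)

Step-by-step:
ask @ H1 ⇒ 4
ask @ H1 ⇒ 4
H0 returns 56
H1 returns 56
H2 returns (56, 6)
= (56, 6)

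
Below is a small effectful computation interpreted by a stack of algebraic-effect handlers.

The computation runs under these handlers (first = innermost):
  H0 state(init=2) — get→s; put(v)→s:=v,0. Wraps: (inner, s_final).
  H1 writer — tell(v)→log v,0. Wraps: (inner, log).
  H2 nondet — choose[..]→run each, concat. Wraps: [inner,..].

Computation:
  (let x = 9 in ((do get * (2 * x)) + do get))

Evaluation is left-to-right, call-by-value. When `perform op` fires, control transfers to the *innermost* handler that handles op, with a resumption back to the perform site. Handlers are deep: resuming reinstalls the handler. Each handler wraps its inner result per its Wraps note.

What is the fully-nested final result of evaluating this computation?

Answer: [((38, 2), ())]

Step-by-step:
get @ H0 ⇒ 2
get @ H0 ⇒ 2
H0 returns (38, 2)
H1 returns ((38, 2), ())
H2 returns [((38, 2), ())]
= [((38, 2), ())]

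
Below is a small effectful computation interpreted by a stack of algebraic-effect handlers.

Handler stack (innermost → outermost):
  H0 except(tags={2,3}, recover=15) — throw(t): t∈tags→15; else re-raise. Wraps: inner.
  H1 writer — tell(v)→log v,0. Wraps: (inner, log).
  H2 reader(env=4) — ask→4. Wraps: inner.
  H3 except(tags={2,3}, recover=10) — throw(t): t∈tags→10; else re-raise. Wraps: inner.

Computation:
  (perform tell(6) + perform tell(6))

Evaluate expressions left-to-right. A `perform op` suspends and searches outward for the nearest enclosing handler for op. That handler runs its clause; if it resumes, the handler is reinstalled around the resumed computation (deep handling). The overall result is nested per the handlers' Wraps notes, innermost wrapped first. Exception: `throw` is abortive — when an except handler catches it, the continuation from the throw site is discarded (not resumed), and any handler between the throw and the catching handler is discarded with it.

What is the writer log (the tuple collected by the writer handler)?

Answer: (6, 6)

Evaluation trace:
tell(6) @ H1 ⇒ log+=6
tell(6) @ H1 ⇒ log+=6
H0 returns 0
H1 returns (0, (6, 6))
H2 returns (0, (6, 6))
H3 returns (0, (6, 6))
= (0, (6, 6))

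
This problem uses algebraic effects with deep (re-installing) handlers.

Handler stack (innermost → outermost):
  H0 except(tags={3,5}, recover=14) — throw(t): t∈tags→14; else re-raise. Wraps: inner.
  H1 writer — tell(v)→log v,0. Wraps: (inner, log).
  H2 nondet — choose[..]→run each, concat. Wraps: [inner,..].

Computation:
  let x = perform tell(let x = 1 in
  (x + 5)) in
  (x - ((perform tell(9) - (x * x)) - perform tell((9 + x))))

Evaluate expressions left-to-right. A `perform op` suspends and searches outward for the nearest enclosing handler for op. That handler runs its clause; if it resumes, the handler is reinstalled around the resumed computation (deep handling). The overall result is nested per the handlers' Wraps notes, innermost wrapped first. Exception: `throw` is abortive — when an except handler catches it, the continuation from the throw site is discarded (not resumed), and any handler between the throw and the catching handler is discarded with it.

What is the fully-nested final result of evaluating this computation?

Working:
tell(6) @ H1 ⇒ log+=6
tell(9) @ H1 ⇒ log+=9
tell(9) @ H1 ⇒ log+=9
H0 returns 0
H1 returns (0, (6, 9, 9))
H2 returns [(0, (6, 9, 9))]
= [(0, (6, 9, 9))]

Answer: [(0, (6, 9, 9))]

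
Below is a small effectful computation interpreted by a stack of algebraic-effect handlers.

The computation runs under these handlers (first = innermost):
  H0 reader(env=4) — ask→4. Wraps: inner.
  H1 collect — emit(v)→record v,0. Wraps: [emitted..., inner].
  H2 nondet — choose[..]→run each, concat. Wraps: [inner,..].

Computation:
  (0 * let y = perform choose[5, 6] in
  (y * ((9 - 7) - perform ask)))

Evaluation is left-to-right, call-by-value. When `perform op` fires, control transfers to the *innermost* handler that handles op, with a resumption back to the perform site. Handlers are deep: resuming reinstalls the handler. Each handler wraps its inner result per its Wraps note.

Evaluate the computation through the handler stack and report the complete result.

Evaluation trace:
choose[5, 6] @ H2
  branch[0] choose=5:
    ask @ H0 ⇒ 4
    H0 returns 0
    H1 returns [0]
    H2 returns [[0]]
  branch[1] choose=6:
    ask @ H0 ⇒ 4
    H0 returns 0
    H1 returns [0]
    H2 returns [[0]]
= [[0], [0]]

Answer: [[0], [0]]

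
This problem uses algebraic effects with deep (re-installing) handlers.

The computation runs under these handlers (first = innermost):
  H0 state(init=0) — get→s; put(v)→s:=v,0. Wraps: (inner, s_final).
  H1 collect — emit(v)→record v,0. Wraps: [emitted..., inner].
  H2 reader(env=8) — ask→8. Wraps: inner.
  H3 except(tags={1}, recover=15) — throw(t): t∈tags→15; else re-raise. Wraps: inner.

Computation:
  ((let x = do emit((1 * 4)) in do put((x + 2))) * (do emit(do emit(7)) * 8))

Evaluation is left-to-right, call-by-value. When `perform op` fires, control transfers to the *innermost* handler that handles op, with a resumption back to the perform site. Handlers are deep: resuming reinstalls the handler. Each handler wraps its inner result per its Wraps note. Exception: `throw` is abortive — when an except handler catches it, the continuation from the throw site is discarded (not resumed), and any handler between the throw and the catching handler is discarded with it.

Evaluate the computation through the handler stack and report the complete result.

Evaluation trace:
emit(4) @ H1 ⇒ out+=4
put(2) @ H0 ⇒ s:=2
emit(7) @ H1 ⇒ out+=7
emit(0) @ H1 ⇒ out+=0
H0 returns (0, 2)
H1 returns [4, 7, 0, (0, 2)]
H2 returns [4, 7, 0, (0, 2)]
H3 returns [4, 7, 0, (0, 2)]
= [4, 7, 0, (0, 2)]

Answer: [4, 7, 0, (0, 2)]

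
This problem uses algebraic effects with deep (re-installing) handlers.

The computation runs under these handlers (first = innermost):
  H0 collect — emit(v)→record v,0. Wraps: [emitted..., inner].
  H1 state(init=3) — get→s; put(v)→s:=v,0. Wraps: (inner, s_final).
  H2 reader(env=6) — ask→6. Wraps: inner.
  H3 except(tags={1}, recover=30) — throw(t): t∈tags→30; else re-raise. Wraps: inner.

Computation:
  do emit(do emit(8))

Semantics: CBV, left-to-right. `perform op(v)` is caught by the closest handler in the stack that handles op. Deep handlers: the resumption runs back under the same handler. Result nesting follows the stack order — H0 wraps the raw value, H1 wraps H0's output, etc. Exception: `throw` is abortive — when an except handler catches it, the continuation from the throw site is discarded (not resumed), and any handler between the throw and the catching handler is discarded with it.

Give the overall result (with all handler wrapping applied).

Step-by-step:
emit(8) @ H0 ⇒ out+=8
emit(0) @ H0 ⇒ out+=0
H0 returns [8, 0, 0]
H1 returns ([8, 0, 0], 3)
H2 returns ([8, 0, 0], 3)
H3 returns ([8, 0, 0], 3)
= ([8, 0, 0], 3)

Answer: ([8, 0, 0], 3)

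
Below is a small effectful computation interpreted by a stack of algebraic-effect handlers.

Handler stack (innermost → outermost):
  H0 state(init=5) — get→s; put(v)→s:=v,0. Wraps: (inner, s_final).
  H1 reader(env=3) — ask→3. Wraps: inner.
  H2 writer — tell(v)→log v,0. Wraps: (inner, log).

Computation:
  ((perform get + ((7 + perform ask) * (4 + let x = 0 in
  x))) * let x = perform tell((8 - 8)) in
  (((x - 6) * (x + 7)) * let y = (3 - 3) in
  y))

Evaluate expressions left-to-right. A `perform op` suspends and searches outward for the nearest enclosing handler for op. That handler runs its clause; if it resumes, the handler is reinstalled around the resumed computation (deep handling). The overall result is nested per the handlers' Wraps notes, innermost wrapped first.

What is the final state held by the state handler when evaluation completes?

Answer: 5

Evaluation trace:
get @ H0 ⇒ 5
ask @ H1 ⇒ 3
tell(0) @ H2 ⇒ log+=0
H0 returns (0, 5)
H1 returns (0, 5)
H2 returns ((0, 5), (0))
= ((0, 5), (0))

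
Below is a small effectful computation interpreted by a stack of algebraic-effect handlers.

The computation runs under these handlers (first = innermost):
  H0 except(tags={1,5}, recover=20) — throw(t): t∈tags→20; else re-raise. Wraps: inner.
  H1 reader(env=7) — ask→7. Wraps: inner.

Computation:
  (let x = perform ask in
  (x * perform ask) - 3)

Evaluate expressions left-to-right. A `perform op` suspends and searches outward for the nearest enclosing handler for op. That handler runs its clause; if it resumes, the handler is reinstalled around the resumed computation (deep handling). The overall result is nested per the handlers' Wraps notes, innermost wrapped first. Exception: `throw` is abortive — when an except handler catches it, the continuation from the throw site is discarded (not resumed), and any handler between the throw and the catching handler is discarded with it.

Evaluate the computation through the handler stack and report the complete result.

Answer: 46

Evaluation trace:
ask @ H1 ⇒ 7
ask @ H1 ⇒ 7
H0 returns 46
H1 returns 46
= 46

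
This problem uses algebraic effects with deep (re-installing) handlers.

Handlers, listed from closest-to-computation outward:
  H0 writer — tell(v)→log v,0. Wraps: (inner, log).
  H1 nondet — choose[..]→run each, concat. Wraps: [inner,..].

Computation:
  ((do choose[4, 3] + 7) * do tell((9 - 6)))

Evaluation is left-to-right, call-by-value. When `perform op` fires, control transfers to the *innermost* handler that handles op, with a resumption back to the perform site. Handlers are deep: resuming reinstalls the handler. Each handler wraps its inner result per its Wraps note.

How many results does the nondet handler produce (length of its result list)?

Answer: 2

Step-by-step:
choose[4, 3] @ H1
  branch[0] choose=4:
    tell(3) @ H0 ⇒ log+=3
    H0 returns (0, (3))
    H1 returns [(0, (3))]
  branch[1] choose=3:
    tell(3) @ H0 ⇒ log+=3
    H0 returns (0, (3))
    H1 returns [(0, (3))]
= [(0, (3)), (0, (3))]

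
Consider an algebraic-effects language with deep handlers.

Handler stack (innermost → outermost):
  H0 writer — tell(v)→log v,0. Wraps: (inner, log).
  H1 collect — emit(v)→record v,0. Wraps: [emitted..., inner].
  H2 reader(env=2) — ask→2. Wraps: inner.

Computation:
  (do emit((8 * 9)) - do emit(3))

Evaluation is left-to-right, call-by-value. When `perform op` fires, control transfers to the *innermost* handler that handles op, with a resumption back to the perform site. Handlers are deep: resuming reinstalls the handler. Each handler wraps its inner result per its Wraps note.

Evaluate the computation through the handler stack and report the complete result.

Working:
emit(72) @ H1 ⇒ out+=72
emit(3) @ H1 ⇒ out+=3
H0 returns (0, ())
H1 returns [72, 3, (0, ())]
H2 returns [72, 3, (0, ())]
= [72, 3, (0, ())]

Answer: [72, 3, (0, ())]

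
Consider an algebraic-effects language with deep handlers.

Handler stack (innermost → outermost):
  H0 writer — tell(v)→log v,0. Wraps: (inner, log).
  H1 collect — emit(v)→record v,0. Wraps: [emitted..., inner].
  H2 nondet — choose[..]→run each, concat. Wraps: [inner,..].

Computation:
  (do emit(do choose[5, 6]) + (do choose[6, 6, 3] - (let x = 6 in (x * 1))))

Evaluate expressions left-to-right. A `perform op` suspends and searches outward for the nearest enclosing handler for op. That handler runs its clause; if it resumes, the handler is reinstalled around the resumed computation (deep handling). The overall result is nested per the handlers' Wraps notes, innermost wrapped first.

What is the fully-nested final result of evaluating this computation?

Working:
choose[5, 6] @ H2
  branch[0] choose=5:
    emit(5) @ H1 ⇒ out+=5
    choose[6, 6, 3] @ H2
      branch[0] choose=6:
        H0 returns (0, ())
        H1 returns [5, (0, ())]
        H2 returns [[5, (0, ())]]
      branch[1] choose=6:
        H0 returns (0, ())
        H1 returns [5, (0, ())]
        H2 returns [[5, (0, ())]]
      branch[2] choose=3:
        H0 returns (-3, ())
        H1 returns [5, (-3, ())]
        H2 returns [[5, (-3, ())]]
  branch[1] choose=6:
    emit(6) @ H1 ⇒ out+=6
    choose[6, 6, 3] @ H2
      branch[0] choose=6:
        H0 returns (0, ())
        H1 returns [6, (0, ())]
        H2 returns [[6, (0, ())]]
      branch[1] choose=6:
        H0 returns (0, ())
        H1 returns [6, (0, ())]
        H2 returns [[6, (0, ())]]
      branch[2] choose=3:
        H0 returns (-3, ())
        H1 returns [6, (-3, ())]
        H2 returns [[6, (-3, ())]]
= [[5, (0, ())], [5, (0, ())], [5, (-3, ())], [6, (0, ())], [6, (0, ())], [6, (-3, ())]]

Answer: [[5, (0, ())], [5, (0, ())], [5, (-3, ())], [6, (0, ())], [6, (0, ())], [6, (-3, ())]]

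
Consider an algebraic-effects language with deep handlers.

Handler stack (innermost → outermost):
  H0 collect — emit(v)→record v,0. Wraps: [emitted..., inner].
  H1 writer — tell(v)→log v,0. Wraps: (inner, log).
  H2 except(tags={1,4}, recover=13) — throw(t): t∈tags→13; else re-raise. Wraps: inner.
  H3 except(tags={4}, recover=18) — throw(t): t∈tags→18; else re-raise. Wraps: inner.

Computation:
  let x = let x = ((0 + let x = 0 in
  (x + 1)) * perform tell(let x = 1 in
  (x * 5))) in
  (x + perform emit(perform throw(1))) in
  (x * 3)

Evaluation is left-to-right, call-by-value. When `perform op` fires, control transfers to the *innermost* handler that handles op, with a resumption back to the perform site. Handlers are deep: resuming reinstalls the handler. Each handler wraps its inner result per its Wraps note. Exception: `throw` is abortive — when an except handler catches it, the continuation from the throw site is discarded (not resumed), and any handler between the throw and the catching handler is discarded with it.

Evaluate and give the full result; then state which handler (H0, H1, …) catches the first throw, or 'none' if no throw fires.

Answer: 13 ; first throw caught by: H2

Working:
tell(5) @ H1 ⇒ log+=5
throw(1) @ H2 caught ⇒ 13
H3 returns 13
= 13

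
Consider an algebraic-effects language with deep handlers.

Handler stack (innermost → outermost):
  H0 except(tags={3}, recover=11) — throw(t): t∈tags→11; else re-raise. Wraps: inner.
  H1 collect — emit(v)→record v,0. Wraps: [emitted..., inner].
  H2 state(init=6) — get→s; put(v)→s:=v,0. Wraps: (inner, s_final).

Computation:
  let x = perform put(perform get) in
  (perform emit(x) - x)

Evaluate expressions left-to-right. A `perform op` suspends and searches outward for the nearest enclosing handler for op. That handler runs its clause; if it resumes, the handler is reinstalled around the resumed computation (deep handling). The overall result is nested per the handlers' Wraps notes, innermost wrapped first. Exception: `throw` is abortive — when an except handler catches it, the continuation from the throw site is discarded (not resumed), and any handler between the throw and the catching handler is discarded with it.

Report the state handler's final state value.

Evaluation trace:
get @ H2 ⇒ 6
put(6) @ H2 ⇒ s:=6
emit(0) @ H1 ⇒ out+=0
H0 returns 0
H1 returns [0, 0]
H2 returns ([0, 0], 6)
= ([0, 0], 6)

Answer: 6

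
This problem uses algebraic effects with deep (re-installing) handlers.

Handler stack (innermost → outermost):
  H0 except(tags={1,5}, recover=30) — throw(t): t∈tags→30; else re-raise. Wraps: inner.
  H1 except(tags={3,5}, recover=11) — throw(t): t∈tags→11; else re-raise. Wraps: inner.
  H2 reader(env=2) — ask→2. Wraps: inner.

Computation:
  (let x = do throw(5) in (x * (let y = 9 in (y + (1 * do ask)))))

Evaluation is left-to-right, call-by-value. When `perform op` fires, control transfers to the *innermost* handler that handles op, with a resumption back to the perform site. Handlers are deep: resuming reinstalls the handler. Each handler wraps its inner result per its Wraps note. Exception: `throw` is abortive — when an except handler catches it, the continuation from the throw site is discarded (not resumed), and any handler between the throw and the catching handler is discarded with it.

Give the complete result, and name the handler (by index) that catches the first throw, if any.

Evaluation trace:
throw(5) @ H0 caught ⇒ 30
H1 returns 30
H2 returns 30
= 30

Answer: 30 ; first throw caught by: H0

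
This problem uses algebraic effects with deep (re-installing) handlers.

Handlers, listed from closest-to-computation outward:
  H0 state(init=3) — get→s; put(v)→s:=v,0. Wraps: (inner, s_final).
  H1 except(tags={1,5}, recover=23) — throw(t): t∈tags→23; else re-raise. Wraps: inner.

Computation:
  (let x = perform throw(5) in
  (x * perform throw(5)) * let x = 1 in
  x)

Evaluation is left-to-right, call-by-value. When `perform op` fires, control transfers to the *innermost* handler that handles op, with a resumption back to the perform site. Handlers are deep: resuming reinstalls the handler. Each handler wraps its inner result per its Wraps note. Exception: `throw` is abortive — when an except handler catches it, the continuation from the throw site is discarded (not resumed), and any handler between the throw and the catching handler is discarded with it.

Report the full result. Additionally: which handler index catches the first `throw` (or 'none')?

Step-by-step:
throw(5) @ H1 caught ⇒ 23
= 23

Answer: 23 ; first throw caught by: H1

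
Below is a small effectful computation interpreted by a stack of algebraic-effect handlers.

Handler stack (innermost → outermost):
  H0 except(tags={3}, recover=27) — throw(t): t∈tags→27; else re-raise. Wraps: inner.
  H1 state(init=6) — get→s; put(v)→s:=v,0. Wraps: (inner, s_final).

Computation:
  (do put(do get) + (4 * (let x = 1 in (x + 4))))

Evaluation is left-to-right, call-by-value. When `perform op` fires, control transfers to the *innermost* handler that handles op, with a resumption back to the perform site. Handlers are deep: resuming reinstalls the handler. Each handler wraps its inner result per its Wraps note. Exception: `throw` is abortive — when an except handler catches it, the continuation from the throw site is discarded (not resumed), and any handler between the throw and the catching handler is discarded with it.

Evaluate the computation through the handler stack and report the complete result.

Working:
get @ H1 ⇒ 6
put(6) @ H1 ⇒ s:=6
H0 returns 20
H1 returns (20, 6)
= (20, 6)

Answer: (20, 6)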